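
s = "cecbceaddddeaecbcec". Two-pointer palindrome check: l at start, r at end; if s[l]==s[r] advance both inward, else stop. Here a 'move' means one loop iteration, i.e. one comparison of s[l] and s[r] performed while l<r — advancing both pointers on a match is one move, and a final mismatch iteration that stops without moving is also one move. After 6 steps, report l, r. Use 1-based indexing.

l=7, r=13

[1,19] 'c'=='c' → l++,r--
[2,18] 'e'=='e' → l++,r--
[3,17] 'c'=='c' → l++,r--
[4,16] 'b'=='b' → l++,r--
[5,15] 'c'=='c' → l++,r--
[6,14] 'e'=='e' → l++,r--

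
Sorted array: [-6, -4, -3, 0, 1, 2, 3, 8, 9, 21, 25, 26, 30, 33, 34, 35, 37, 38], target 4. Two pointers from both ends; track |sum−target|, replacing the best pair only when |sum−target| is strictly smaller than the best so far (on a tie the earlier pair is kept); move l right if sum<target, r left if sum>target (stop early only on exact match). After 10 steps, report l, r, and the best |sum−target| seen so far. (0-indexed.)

[0,17] -6+38=32 d=28 * → r--
[0,16] -6+37=31 d=27 * → r--
[0,15] -6+35=29 d=25 * → r--
[0,14] -6+34=28 d=24 * → r--
[0,13] -6+33=27 d=23 * → r--
[0,12] -6+30=24 d=20 * → r--
[0,11] -6+26=20 d=16 * → r--
[0,10] -6+25=19 d=15 * → r--
[0,9] -6+21=15 d=11 * → r--
[0,8] -6+9=3 d=1 * → l++

l=1, r=8, best |Δ|=1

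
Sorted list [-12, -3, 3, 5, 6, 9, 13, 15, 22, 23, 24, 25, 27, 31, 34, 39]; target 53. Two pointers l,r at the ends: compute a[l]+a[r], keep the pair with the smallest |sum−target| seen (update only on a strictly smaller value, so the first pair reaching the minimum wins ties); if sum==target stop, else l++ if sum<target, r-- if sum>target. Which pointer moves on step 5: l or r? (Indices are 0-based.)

l

l=0 r=15: -12+39=27 d=26 *, l++
l=1 r=15: -3+39=36 d=17 *, l++
l=2 r=15: 3+39=42 d=11 *, l++
l=3 r=15: 5+39=44 d=9 *, l++
l=4 r=15: 6+39=45 d=8 *, l++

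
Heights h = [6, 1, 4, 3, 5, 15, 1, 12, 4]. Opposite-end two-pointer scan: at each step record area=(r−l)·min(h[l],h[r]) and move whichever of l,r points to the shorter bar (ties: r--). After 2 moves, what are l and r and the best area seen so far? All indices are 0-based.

l=1, r=7, best area=42

l=0 r=8: min(6,4)*8=32 best=32 *, r--
l=0 r=7: min(6,12)*7=42 best=42 *, l++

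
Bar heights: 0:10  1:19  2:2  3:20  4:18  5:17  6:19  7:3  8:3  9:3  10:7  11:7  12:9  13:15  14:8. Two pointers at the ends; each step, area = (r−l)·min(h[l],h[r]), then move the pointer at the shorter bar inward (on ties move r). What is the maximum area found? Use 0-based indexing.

max area = 180

l=0 r=14: min(10,8)*14=112 best=112 *, r--
l=0 r=13: min(10,15)*13=130 best=130 *, l++
l=1 r=13: min(19,15)*12=180 best=180 *, r--
l=1 r=12: min(19,9)*11=99 best=180, r--
l=1 r=11: min(19,7)*10=70 best=180, r--
l=1 r=10: min(19,7)*9=63 best=180, r--
l=1 r=9: min(19,3)*8=24 best=180, r--
l=1 r=8: min(19,3)*7=21 best=180, r--
l=1 r=7: min(19,3)*6=18 best=180, r--
l=1 r=6: min(19,19)*5=95 best=180, r--
l=1 r=5: min(19,17)*4=68 best=180, r--
l=1 r=4: min(19,18)*3=54 best=180, r--
l=1 r=3: min(19,20)*2=38 best=180, l++
l=2 r=3: min(2,20)*1=2 best=180, l++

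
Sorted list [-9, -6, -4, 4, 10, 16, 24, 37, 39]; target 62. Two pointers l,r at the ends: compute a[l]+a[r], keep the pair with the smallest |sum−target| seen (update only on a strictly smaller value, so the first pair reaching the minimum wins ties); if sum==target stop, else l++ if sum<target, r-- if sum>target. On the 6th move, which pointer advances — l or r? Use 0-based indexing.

l

l=0 r=8: -9+39=30 d=32 *, l++
l=1 r=8: -6+39=33 d=29 *, l++
l=2 r=8: -4+39=35 d=27 *, l++
l=3 r=8: 4+39=43 d=19 *, l++
l=4 r=8: 10+39=49 d=13 *, l++
l=5 r=8: 16+39=55 d=7 *, l++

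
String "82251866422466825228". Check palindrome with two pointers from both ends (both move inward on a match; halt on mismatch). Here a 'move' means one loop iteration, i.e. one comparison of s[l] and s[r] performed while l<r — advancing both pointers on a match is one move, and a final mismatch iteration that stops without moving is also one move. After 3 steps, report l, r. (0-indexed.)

l=3, r=16

[0,19] '8'=='8' → l++,r--
[1,18] '2'=='2' → l++,r--
[2,17] '2'=='2' → l++,r--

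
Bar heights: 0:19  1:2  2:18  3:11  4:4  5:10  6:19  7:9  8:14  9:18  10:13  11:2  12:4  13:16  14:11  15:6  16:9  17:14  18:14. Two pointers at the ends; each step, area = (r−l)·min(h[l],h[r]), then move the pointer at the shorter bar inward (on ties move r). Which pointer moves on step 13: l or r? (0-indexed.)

r

l=0 r=18: min(19,14)*18=252 best=252 *, r--
l=0 r=17: min(19,14)*17=238 best=252, r--
l=0 r=16: min(19,9)*16=144 best=252, r--
l=0 r=15: min(19,6)*15=90 best=252, r--
l=0 r=14: min(19,11)*14=154 best=252, r--
l=0 r=13: min(19,16)*13=208 best=252, r--
l=0 r=12: min(19,4)*12=48 best=252, r--
l=0 r=11: min(19,2)*11=22 best=252, r--
l=0 r=10: min(19,13)*10=130 best=252, r--
l=0 r=9: min(19,18)*9=162 best=252, r--
l=0 r=8: min(19,14)*8=112 best=252, r--
l=0 r=7: min(19,9)*7=63 best=252, r--
l=0 r=6: min(19,19)*6=114 best=252, r--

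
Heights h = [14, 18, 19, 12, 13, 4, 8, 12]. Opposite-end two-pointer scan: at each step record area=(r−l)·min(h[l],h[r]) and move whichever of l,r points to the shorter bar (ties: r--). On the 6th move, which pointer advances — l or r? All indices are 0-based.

[0,7] min(14,12)*7=84 best=84 * → r--
[0,6] min(14,8)*6=48 best=84 → r--
[0,5] min(14,4)*5=20 best=84 → r--
[0,4] min(14,13)*4=52 best=84 → r--
[0,3] min(14,12)*3=36 best=84 → r--
[0,2] min(14,19)*2=28 best=84 → l++

l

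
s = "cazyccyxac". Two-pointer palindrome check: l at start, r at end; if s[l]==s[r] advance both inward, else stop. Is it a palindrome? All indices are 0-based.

not a palindrome (mismatch at 2,7)

l=0 r=9: 'c'=='c', l++,r--
l=1 r=8: 'a'=='a', l++,r--
l=2 r=7: 'z'!='x', stop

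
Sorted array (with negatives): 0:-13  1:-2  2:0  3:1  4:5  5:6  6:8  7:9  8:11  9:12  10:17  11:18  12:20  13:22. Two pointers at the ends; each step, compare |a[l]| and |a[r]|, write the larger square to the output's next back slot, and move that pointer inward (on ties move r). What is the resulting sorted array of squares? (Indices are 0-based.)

l=0 r=13: |-13|<=|22| out[13]=484, r--
l=0 r=12: |-13|<=|20| out[12]=400, r--
l=0 r=11: |-13|<=|18| out[11]=324, r--
l=0 r=10: |-13|<=|17| out[10]=289, r--
l=0 r=9: |-13|>|12| out[9]=169, l++
l=1 r=9: |-2|<=|12| out[8]=144, r--
l=1 r=8: |-2|<=|11| out[7]=121, r--
l=1 r=7: |-2|<=|9| out[6]=81, r--
l=1 r=6: |-2|<=|8| out[5]=64, r--
l=1 r=5: |-2|<=|6| out[4]=36, r--
l=1 r=4: |-2|<=|5| out[3]=25, r--
l=1 r=3: |-2|>|1| out[2]=4, l++
l=2 r=3: |0|<=|1| out[1]=1, r--
l=2 r=2: |0|<=|0| out[0]=0, r--

[0, 1, 4, 25, 36, 64, 81, 121, 144, 169, 289, 324, 400, 484]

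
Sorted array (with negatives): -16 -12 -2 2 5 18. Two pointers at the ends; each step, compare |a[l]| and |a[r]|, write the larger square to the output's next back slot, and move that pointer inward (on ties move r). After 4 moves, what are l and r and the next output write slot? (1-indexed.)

l=3, r=4, next write slot=2

[1,6] |-16|<=|18| out[6]=324 → r--
[1,5] |-16|>|5| out[5]=256 → l++
[2,5] |-12|>|5| out[4]=144 → l++
[3,5] |-2|<=|5| out[3]=25 → r--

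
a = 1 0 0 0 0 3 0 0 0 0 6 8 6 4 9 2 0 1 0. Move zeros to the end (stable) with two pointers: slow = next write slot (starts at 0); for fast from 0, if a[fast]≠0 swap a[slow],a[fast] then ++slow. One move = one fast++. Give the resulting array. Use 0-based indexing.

[1, 3, 6, 8, 6, 4, 9, 2, 1, 0, 0, 0, 0, 0, 0, 0, 0, 0, 0]

slow=0 fast=0: a[fast]=1≠0 swap→a[0]=1, slow++,fast++
slow=1 fast=1: a[fast]=0, fast++
slow=1 fast=2: a[fast]=0, fast++
slow=1 fast=3: a[fast]=0, fast++
slow=1 fast=4: a[fast]=0, fast++
slow=1 fast=5: a[fast]=3≠0 swap→a[1]=3, slow++,fast++
slow=2 fast=6: a[fast]=0, fast++
slow=2 fast=7: a[fast]=0, fast++
slow=2 fast=8: a[fast]=0, fast++
slow=2 fast=9: a[fast]=0, fast++
slow=2 fast=10: a[fast]=6≠0 swap→a[2]=6, slow++,fast++
slow=3 fast=11: a[fast]=8≠0 swap→a[3]=8, slow++,fast++
slow=4 fast=12: a[fast]=6≠0 swap→a[4]=6, slow++,fast++
slow=5 fast=13: a[fast]=4≠0 swap→a[5]=4, slow++,fast++
slow=6 fast=14: a[fast]=9≠0 swap→a[6]=9, slow++,fast++
slow=7 fast=15: a[fast]=2≠0 swap→a[7]=2, slow++,fast++
slow=8 fast=16: a[fast]=0, fast++
slow=8 fast=17: a[fast]=1≠0 swap→a[8]=1, slow++,fast++
slow=9 fast=18: a[fast]=0, fast++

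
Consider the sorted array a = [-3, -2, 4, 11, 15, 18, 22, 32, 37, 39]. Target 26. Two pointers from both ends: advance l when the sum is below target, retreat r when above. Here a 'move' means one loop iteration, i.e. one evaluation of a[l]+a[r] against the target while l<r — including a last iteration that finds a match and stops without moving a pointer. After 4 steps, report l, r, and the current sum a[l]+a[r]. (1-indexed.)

l=1 r=10: -3+39=36 >26, r--
l=1 r=9: -3+37=34 >26, r--
l=1 r=8: -3+32=29 >26, r--
l=1 r=7: -3+22=19 <26, l++

l=2, r=7, sum=20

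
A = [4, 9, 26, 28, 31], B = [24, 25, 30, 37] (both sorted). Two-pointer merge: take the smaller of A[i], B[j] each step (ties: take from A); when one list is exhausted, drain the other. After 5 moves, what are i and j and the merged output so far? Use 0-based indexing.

i=3, j=2, merged so far=[4, 9, 24, 25, 26]

i=0 j=0: A[i]=4<=B[j]=24 take 4, i++
i=1 j=0: A[i]=9<=B[j]=24 take 9, i++
i=2 j=0: A[i]=26>B[j]=24 take 24, j++
i=2 j=1: A[i]=26>B[j]=25 take 25, j++
i=2 j=2: A[i]=26<=B[j]=30 take 26, i++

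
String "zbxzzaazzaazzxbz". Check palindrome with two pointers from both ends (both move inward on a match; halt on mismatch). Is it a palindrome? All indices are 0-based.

palindrome

l=0 r=15: 'z'=='z', l++,r--
l=1 r=14: 'b'=='b', l++,r--
l=2 r=13: 'x'=='x', l++,r--
l=3 r=12: 'z'=='z', l++,r--
l=4 r=11: 'z'=='z', l++,r--
l=5 r=10: 'a'=='a', l++,r--
l=6 r=9: 'a'=='a', l++,r--
l=7 r=8: 'z'=='z', l++,r--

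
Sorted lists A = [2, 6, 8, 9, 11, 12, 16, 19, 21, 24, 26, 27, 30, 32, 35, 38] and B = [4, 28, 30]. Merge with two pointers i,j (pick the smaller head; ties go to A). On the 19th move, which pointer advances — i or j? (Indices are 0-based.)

i

i=0 j=0: A[i]=2<=B[j]=4 take 2, i++
i=1 j=0: A[i]=6>B[j]=4 take 4, j++
i=1 j=1: A[i]=6<=B[j]=28 take 6, i++
i=2 j=1: A[i]=8<=B[j]=28 take 8, i++
i=3 j=1: A[i]=9<=B[j]=28 take 9, i++
i=4 j=1: A[i]=11<=B[j]=28 take 11, i++
i=5 j=1: A[i]=12<=B[j]=28 take 12, i++
i=6 j=1: A[i]=16<=B[j]=28 take 16, i++
i=7 j=1: A[i]=19<=B[j]=28 take 19, i++
i=8 j=1: A[i]=21<=B[j]=28 take 21, i++
i=9 j=1: A[i]=24<=B[j]=28 take 24, i++
i=10 j=1: A[i]=26<=B[j]=28 take 26, i++
i=11 j=1: A[i]=27<=B[j]=28 take 27, i++
i=12 j=1: A[i]=30>B[j]=28 take 28, j++
i=12 j=2: A[i]=30<=B[j]=30 take 30, i++
i=13 j=2: A[i]=32>B[j]=30 take 30, j++
i=13 j=3: B done, take A[i]=32, i++
i=14 j=3: B done, take A[i]=35, i++
i=15 j=3: B done, take A[i]=38, i++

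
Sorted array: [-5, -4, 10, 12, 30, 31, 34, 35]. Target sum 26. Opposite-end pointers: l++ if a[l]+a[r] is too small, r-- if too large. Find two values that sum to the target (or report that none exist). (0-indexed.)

(-5, 31)

[0,7] -5+35=30 >26 → r--
[0,6] -5+34=29 >26 → r--
[0,5] -5+31=26 → found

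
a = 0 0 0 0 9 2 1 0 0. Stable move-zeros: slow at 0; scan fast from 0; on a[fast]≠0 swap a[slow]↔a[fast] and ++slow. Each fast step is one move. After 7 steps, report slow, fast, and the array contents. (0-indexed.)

(s=0,f=0) a[fast]=0 → fast++
(s=0,f=1) a[fast]=0 → fast++
(s=0,f=2) a[fast]=0 → fast++
(s=0,f=3) a[fast]=0 → fast++
(s=0,f=4) a[fast]=9≠0 swap→a[0]=9 → slow++,fast++
(s=1,f=5) a[fast]=2≠0 swap→a[1]=2 → slow++,fast++
(s=2,f=6) a[fast]=1≠0 swap→a[2]=1 → slow++,fast++

slow=3, fast=7, a=[9, 2, 1, 0, 0, 0, 0, 0, 0]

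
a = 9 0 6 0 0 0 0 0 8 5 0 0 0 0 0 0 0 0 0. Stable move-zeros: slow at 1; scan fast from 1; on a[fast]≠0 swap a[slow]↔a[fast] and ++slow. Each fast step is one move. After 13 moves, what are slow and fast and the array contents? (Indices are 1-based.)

(s=1,f=1) a[fast]=9≠0 swap→a[1]=9 → slow++,fast++
(s=2,f=2) a[fast]=0 → fast++
(s=2,f=3) a[fast]=6≠0 swap→a[2]=6 → slow++,fast++
(s=3,f=4) a[fast]=0 → fast++
(s=3,f=5) a[fast]=0 → fast++
(s=3,f=6) a[fast]=0 → fast++
(s=3,f=7) a[fast]=0 → fast++
(s=3,f=8) a[fast]=0 → fast++
(s=3,f=9) a[fast]=8≠0 swap→a[3]=8 → slow++,fast++
(s=4,f=10) a[fast]=5≠0 swap→a[4]=5 → slow++,fast++
(s=5,f=11) a[fast]=0 → fast++
(s=5,f=12) a[fast]=0 → fast++
(s=5,f=13) a[fast]=0 → fast++

slow=5, fast=14, a=[9, 6, 8, 5, 0, 0, 0, 0, 0, 0, 0, 0, 0, 0, 0, 0, 0, 0, 0]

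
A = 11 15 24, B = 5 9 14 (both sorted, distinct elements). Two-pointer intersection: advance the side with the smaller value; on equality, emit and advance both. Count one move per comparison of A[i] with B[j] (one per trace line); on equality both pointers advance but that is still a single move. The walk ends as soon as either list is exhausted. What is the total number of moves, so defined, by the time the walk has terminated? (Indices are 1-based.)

4 moves

[i=1,j=1] 11>5 → j++
[i=1,j=2] 11>9 → j++
[i=1,j=3] 11<14 → i++
[i=2,j=3] 15>14 → j++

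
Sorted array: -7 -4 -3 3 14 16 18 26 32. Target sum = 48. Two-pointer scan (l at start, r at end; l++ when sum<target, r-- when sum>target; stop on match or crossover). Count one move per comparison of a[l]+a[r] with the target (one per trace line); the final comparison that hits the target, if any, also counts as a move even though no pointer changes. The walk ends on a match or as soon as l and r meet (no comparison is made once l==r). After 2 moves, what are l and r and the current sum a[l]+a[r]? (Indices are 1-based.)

l=1 r=9: -7+32=25 <48, l++
l=2 r=9: -4+32=28 <48, l++

l=3, r=9, sum=29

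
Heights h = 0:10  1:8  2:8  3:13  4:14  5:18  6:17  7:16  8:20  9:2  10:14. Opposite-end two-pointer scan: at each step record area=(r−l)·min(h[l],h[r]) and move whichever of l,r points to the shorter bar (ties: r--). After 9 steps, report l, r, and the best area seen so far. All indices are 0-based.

l=7, r=8, best area=100

[0,10] min(10,14)*10=100 best=100 * → l++
[1,10] min(8,14)*9=72 best=100 → l++
[2,10] min(8,14)*8=64 best=100 → l++
[3,10] min(13,14)*7=91 best=100 → l++
[4,10] min(14,14)*6=84 best=100 → r--
[4,9] min(14,2)*5=10 best=100 → r--
[4,8] min(14,20)*4=56 best=100 → l++
[5,8] min(18,20)*3=54 best=100 → l++
[6,8] min(17,20)*2=34 best=100 → l++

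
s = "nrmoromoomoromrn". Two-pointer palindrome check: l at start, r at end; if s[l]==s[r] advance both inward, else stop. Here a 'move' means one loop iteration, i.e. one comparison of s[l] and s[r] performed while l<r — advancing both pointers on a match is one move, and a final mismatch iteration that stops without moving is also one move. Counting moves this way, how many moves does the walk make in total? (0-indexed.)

8 moves

l=0 r=15: 'n'=='n', l++,r--
l=1 r=14: 'r'=='r', l++,r--
l=2 r=13: 'm'=='m', l++,r--
l=3 r=12: 'o'=='o', l++,r--
l=4 r=11: 'r'=='r', l++,r--
l=5 r=10: 'o'=='o', l++,r--
l=6 r=9: 'm'=='m', l++,r--
l=7 r=8: 'o'=='o', l++,r--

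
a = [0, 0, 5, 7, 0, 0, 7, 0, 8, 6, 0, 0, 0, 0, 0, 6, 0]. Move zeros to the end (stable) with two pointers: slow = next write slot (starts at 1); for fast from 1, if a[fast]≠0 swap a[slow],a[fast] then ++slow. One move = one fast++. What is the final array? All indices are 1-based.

(s=1,f=1) a[fast]=0 → fast++
(s=1,f=2) a[fast]=0 → fast++
(s=1,f=3) a[fast]=5≠0 swap→a[1]=5 → slow++,fast++
(s=2,f=4) a[fast]=7≠0 swap→a[2]=7 → slow++,fast++
(s=3,f=5) a[fast]=0 → fast++
(s=3,f=6) a[fast]=0 → fast++
(s=3,f=7) a[fast]=7≠0 swap→a[3]=7 → slow++,fast++
(s=4,f=8) a[fast]=0 → fast++
(s=4,f=9) a[fast]=8≠0 swap→a[4]=8 → slow++,fast++
(s=5,f=10) a[fast]=6≠0 swap→a[5]=6 → slow++,fast++
(s=6,f=11) a[fast]=0 → fast++
(s=6,f=12) a[fast]=0 → fast++
(s=6,f=13) a[fast]=0 → fast++
(s=6,f=14) a[fast]=0 → fast++
(s=6,f=15) a[fast]=0 → fast++
(s=6,f=16) a[fast]=6≠0 swap→a[6]=6 → slow++,fast++
(s=7,f=17) a[fast]=0 → fast++

[5, 7, 7, 8, 6, 6, 0, 0, 0, 0, 0, 0, 0, 0, 0, 0, 0]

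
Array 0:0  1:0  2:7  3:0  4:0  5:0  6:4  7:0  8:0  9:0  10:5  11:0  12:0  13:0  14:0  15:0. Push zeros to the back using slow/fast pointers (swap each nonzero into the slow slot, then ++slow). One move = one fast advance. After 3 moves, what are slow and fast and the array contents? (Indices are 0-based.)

slow=1, fast=3, a=[7, 0, 0, 0, 0, 0, 4, 0, 0, 0, 5, 0, 0, 0, 0, 0]

slow=0 fast=0: a[fast]=0, fast++
slow=0 fast=1: a[fast]=0, fast++
slow=0 fast=2: a[fast]=7≠0 swap→a[0]=7, slow++,fast++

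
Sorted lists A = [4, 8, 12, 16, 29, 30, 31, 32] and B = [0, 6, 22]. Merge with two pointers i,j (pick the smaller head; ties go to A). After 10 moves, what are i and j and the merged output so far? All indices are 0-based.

i=7, j=3, merged so far=[0, 4, 6, 8, 12, 16, 22, 29, 30, 31]

i=0 j=0: A[i]=4>B[j]=0 take 0, j++
i=0 j=1: A[i]=4<=B[j]=6 take 4, i++
i=1 j=1: A[i]=8>B[j]=6 take 6, j++
i=1 j=2: A[i]=8<=B[j]=22 take 8, i++
i=2 j=2: A[i]=12<=B[j]=22 take 12, i++
i=3 j=2: A[i]=16<=B[j]=22 take 16, i++
i=4 j=2: A[i]=29>B[j]=22 take 22, j++
i=4 j=3: B done, take A[i]=29, i++
i=5 j=3: B done, take A[i]=30, i++
i=6 j=3: B done, take A[i]=31, i++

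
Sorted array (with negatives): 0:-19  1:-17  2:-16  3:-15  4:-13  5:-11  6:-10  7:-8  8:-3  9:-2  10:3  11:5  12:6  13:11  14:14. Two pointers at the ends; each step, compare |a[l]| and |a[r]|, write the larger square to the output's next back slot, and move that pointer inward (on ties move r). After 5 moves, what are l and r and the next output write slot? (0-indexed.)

[0,14] |-19|>|14| out[14]=361 → l++
[1,14] |-17|>|14| out[13]=289 → l++
[2,14] |-16|>|14| out[12]=256 → l++
[3,14] |-15|>|14| out[11]=225 → l++
[4,14] |-13|<=|14| out[10]=196 → r--

l=4, r=13, next write slot=9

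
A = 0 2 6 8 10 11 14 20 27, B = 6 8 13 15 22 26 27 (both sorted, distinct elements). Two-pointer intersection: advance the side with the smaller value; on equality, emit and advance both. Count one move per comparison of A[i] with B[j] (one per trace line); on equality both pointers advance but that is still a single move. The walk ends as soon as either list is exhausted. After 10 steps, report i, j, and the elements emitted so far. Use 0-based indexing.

i=8, j=4, emitted=[6, 8]

i=0 j=0: 0<6, i++
i=1 j=0: 2<6, i++
i=2 j=0: 6==6 emit, i++,j++
i=3 j=1: 8==8 emit, i++,j++
i=4 j=2: 10<13, i++
i=5 j=2: 11<13, i++
i=6 j=2: 14>13, j++
i=6 j=3: 14<15, i++
i=7 j=3: 20>15, j++
i=7 j=4: 20<22, i++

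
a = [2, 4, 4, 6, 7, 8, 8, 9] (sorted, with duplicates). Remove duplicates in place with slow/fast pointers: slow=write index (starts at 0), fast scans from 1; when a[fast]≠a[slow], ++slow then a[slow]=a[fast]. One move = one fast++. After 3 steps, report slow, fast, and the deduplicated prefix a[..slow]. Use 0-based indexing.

(s=0,f=1) a[fast]=4≠a[slow]=2 write a[1]=4 → slow++,fast++
(s=1,f=2) a[fast]=4=a[slow] dup → fast++
(s=1,f=3) a[fast]=6≠a[slow]=4 write a[2]=6 → slow++,fast++

slow=2, fast=4, prefix=[2, 4, 6]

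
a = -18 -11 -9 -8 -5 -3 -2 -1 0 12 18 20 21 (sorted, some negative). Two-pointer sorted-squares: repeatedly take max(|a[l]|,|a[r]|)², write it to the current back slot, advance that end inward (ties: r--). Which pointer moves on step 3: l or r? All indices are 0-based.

r

[0,12] |-18|<=|21| out[12]=441 → r--
[0,11] |-18|<=|20| out[11]=400 → r--
[0,10] |-18|<=|18| out[10]=324 → r--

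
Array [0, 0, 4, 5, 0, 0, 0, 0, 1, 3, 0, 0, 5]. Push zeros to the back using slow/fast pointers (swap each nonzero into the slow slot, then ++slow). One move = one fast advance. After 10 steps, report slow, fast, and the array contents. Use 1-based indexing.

slow=5, fast=11, a=[4, 5, 1, 3, 0, 0, 0, 0, 0, 0, 0, 0, 5]

(s=1,f=1) a[fast]=0 → fast++
(s=1,f=2) a[fast]=0 → fast++
(s=1,f=3) a[fast]=4≠0 swap→a[1]=4 → slow++,fast++
(s=2,f=4) a[fast]=5≠0 swap→a[2]=5 → slow++,fast++
(s=3,f=5) a[fast]=0 → fast++
(s=3,f=6) a[fast]=0 → fast++
(s=3,f=7) a[fast]=0 → fast++
(s=3,f=8) a[fast]=0 → fast++
(s=3,f=9) a[fast]=1≠0 swap→a[3]=1 → slow++,fast++
(s=4,f=10) a[fast]=3≠0 swap→a[4]=3 → slow++,fast++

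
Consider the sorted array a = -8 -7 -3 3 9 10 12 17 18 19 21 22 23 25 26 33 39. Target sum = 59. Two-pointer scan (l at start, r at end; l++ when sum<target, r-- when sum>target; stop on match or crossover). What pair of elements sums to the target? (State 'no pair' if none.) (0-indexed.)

(26, 33)

[0,16] -8+39=31 <59 → l++
[1,16] -7+39=32 <59 → l++
[2,16] -3+39=36 <59 → l++
[3,16] 3+39=42 <59 → l++
[4,16] 9+39=48 <59 → l++
[5,16] 10+39=49 <59 → l++
[6,16] 12+39=51 <59 → l++
[7,16] 17+39=56 <59 → l++
[8,16] 18+39=57 <59 → l++
[9,16] 19+39=58 <59 → l++
[10,16] 21+39=60 >59 → r--
[10,15] 21+33=54 <59 → l++
[11,15] 22+33=55 <59 → l++
[12,15] 23+33=56 <59 → l++
[13,15] 25+33=58 <59 → l++
[14,15] 26+33=59 → found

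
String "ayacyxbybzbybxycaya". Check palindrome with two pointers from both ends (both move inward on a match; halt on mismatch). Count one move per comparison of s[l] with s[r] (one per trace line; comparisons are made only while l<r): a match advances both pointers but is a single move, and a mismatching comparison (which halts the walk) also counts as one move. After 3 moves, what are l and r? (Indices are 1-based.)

l=4, r=16

[1,19] 'a'=='a' → l++,r--
[2,18] 'y'=='y' → l++,r--
[3,17] 'a'=='a' → l++,r--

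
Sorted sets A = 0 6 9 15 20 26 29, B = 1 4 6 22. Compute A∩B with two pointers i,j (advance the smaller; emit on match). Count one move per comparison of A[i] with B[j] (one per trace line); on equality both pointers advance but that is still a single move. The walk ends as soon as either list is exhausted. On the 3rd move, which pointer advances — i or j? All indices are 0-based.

j

[i=0,j=0] 0<1 → i++
[i=1,j=0] 6>1 → j++
[i=1,j=1] 6>4 → j++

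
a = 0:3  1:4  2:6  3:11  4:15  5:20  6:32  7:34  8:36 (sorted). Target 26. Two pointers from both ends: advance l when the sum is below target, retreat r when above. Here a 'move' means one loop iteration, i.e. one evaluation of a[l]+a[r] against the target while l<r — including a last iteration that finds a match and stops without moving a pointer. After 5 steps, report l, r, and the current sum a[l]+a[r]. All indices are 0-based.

l=2, r=5, sum=26

l=0 r=8: 3+36=39 >26, r--
l=0 r=7: 3+34=37 >26, r--
l=0 r=6: 3+32=35 >26, r--
l=0 r=5: 3+20=23 <26, l++
l=1 r=5: 4+20=24 <26, l++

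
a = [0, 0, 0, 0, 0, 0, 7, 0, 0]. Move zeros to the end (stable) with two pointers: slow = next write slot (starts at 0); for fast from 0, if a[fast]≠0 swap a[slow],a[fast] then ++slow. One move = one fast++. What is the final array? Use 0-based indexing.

[7, 0, 0, 0, 0, 0, 0, 0, 0]

slow=0 fast=0: a[fast]=0, fast++
slow=0 fast=1: a[fast]=0, fast++
slow=0 fast=2: a[fast]=0, fast++
slow=0 fast=3: a[fast]=0, fast++
slow=0 fast=4: a[fast]=0, fast++
slow=0 fast=5: a[fast]=0, fast++
slow=0 fast=6: a[fast]=7≠0 swap→a[0]=7, slow++,fast++
slow=1 fast=7: a[fast]=0, fast++
slow=1 fast=8: a[fast]=0, fast++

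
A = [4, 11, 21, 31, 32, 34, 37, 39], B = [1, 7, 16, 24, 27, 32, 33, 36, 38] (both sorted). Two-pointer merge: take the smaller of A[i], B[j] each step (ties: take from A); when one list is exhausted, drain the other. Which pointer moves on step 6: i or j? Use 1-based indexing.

i

[i=1,j=1] A[i]=4>B[j]=1 take 1 → j++
[i=1,j=2] A[i]=4<=B[j]=7 take 4 → i++
[i=2,j=2] A[i]=11>B[j]=7 take 7 → j++
[i=2,j=3] A[i]=11<=B[j]=16 take 11 → i++
[i=3,j=3] A[i]=21>B[j]=16 take 16 → j++
[i=3,j=4] A[i]=21<=B[j]=24 take 21 → i++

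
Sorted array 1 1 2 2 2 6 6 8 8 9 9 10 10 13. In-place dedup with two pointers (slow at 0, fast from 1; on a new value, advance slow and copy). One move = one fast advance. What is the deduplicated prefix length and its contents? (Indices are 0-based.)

length 7; prefix = [1, 2, 6, 8, 9, 10, 13]

slow=0 fast=1: a[fast]=1=a[slow] dup, fast++
slow=0 fast=2: a[fast]=2≠a[slow]=1 write a[1]=2, slow++,fast++
slow=1 fast=3: a[fast]=2=a[slow] dup, fast++
slow=1 fast=4: a[fast]=2=a[slow] dup, fast++
slow=1 fast=5: a[fast]=6≠a[slow]=2 write a[2]=6, slow++,fast++
slow=2 fast=6: a[fast]=6=a[slow] dup, fast++
slow=2 fast=7: a[fast]=8≠a[slow]=6 write a[3]=8, slow++,fast++
slow=3 fast=8: a[fast]=8=a[slow] dup, fast++
slow=3 fast=9: a[fast]=9≠a[slow]=8 write a[4]=9, slow++,fast++
slow=4 fast=10: a[fast]=9=a[slow] dup, fast++
slow=4 fast=11: a[fast]=10≠a[slow]=9 write a[5]=10, slow++,fast++
slow=5 fast=12: a[fast]=10=a[slow] dup, fast++
slow=5 fast=13: a[fast]=13≠a[slow]=10 write a[6]=13, slow++,fast++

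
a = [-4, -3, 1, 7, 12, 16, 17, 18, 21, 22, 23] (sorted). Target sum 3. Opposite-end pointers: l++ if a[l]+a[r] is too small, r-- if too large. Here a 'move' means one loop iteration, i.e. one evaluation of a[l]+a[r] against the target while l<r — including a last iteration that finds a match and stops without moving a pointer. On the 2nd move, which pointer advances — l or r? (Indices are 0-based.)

l=0 r=10: -4+23=19 >3, r--
l=0 r=9: -4+22=18 >3, r--

r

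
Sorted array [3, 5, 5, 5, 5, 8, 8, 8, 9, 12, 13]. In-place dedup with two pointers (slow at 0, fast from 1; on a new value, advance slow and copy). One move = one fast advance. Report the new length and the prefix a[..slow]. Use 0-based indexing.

slow=0 fast=1: a[fast]=5≠a[slow]=3 write a[1]=5, slow++,fast++
slow=1 fast=2: a[fast]=5=a[slow] dup, fast++
slow=1 fast=3: a[fast]=5=a[slow] dup, fast++
slow=1 fast=4: a[fast]=5=a[slow] dup, fast++
slow=1 fast=5: a[fast]=8≠a[slow]=5 write a[2]=8, slow++,fast++
slow=2 fast=6: a[fast]=8=a[slow] dup, fast++
slow=2 fast=7: a[fast]=8=a[slow] dup, fast++
slow=2 fast=8: a[fast]=9≠a[slow]=8 write a[3]=9, slow++,fast++
slow=3 fast=9: a[fast]=12≠a[slow]=9 write a[4]=12, slow++,fast++
slow=4 fast=10: a[fast]=13≠a[slow]=12 write a[5]=13, slow++,fast++

length 6; prefix = [3, 5, 8, 9, 12, 13]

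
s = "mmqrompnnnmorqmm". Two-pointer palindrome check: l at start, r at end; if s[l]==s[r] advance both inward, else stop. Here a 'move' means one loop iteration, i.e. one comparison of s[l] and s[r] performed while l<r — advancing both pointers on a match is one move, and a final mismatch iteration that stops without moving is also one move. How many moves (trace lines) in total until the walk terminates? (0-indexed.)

l=0 r=15: 'm'=='m', l++,r--
l=1 r=14: 'm'=='m', l++,r--
l=2 r=13: 'q'=='q', l++,r--
l=3 r=12: 'r'=='r', l++,r--
l=4 r=11: 'o'=='o', l++,r--
l=5 r=10: 'm'=='m', l++,r--
l=6 r=9: 'p'!='n', stop

7 moves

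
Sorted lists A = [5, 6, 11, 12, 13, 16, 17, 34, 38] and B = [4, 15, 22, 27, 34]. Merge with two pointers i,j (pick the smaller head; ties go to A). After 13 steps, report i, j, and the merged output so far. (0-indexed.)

i=8, j=5, merged so far=[4, 5, 6, 11, 12, 13, 15, 16, 17, 22, 27, 34, 34]

[i=0,j=0] A[i]=5>B[j]=4 take 4 → j++
[i=0,j=1] A[i]=5<=B[j]=15 take 5 → i++
[i=1,j=1] A[i]=6<=B[j]=15 take 6 → i++
[i=2,j=1] A[i]=11<=B[j]=15 take 11 → i++
[i=3,j=1] A[i]=12<=B[j]=15 take 12 → i++
[i=4,j=1] A[i]=13<=B[j]=15 take 13 → i++
[i=5,j=1] A[i]=16>B[j]=15 take 15 → j++
[i=5,j=2] A[i]=16<=B[j]=22 take 16 → i++
[i=6,j=2] A[i]=17<=B[j]=22 take 17 → i++
[i=7,j=2] A[i]=34>B[j]=22 take 22 → j++
[i=7,j=3] A[i]=34>B[j]=27 take 27 → j++
[i=7,j=4] A[i]=34<=B[j]=34 take 34 → i++
[i=8,j=4] A[i]=38>B[j]=34 take 34 → j++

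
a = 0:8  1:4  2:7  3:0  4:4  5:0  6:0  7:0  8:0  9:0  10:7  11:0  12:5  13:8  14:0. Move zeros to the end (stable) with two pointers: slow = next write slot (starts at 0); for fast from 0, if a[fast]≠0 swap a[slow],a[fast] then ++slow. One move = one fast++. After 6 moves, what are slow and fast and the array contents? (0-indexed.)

slow=4, fast=6, a=[8, 4, 7, 4, 0, 0, 0, 0, 0, 0, 7, 0, 5, 8, 0]

(s=0,f=0) a[fast]=8≠0 swap→a[0]=8 → slow++,fast++
(s=1,f=1) a[fast]=4≠0 swap→a[1]=4 → slow++,fast++
(s=2,f=2) a[fast]=7≠0 swap→a[2]=7 → slow++,fast++
(s=3,f=3) a[fast]=0 → fast++
(s=3,f=4) a[fast]=4≠0 swap→a[3]=4 → slow++,fast++
(s=4,f=5) a[fast]=0 → fast++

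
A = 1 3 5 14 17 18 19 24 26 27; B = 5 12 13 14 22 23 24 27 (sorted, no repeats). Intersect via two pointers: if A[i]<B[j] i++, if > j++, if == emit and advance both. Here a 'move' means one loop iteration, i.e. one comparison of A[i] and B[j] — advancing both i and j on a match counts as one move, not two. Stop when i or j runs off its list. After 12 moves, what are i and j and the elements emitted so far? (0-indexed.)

i=8, j=7, emitted=[5, 14, 24]

i=0 j=0: 1<5, i++
i=1 j=0: 3<5, i++
i=2 j=0: 5==5 emit, i++,j++
i=3 j=1: 14>12, j++
i=3 j=2: 14>13, j++
i=3 j=3: 14==14 emit, i++,j++
i=4 j=4: 17<22, i++
i=5 j=4: 18<22, i++
i=6 j=4: 19<22, i++
i=7 j=4: 24>22, j++
i=7 j=5: 24>23, j++
i=7 j=6: 24==24 emit, i++,j++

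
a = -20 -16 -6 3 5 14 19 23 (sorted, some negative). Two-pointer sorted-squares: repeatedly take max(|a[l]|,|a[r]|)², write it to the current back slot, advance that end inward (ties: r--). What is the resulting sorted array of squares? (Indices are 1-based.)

[9, 25, 36, 196, 256, 361, 400, 529]

[1,8] |-20|<=|23| out[8]=529 → r--
[1,7] |-20|>|19| out[7]=400 → l++
[2,7] |-16|<=|19| out[6]=361 → r--
[2,6] |-16|>|14| out[5]=256 → l++
[3,6] |-6|<=|14| out[4]=196 → r--
[3,5] |-6|>|5| out[3]=36 → l++
[4,5] |3|<=|5| out[2]=25 → r--
[4,4] |3|<=|3| out[1]=9 → r--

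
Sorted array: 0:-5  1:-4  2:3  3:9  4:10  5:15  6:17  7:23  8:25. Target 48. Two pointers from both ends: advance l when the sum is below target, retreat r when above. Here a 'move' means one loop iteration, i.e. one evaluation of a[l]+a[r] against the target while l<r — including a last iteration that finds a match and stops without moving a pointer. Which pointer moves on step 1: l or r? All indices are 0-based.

[0,8] -5+25=20 <48 → l++

l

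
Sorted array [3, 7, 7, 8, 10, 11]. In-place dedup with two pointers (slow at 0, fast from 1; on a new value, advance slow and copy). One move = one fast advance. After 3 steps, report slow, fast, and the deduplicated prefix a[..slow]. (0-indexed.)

slow=2, fast=4, prefix=[3, 7, 8]

slow=0 fast=1: a[fast]=7≠a[slow]=3 write a[1]=7, slow++,fast++
slow=1 fast=2: a[fast]=7=a[slow] dup, fast++
slow=1 fast=3: a[fast]=8≠a[slow]=7 write a[2]=8, slow++,fast++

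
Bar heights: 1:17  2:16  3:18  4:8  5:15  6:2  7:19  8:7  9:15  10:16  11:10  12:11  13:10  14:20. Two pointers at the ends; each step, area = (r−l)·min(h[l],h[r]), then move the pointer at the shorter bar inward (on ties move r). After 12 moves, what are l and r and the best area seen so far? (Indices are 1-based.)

l=13, r=14, best area=221

l=1 r=14: min(17,20)*13=221 best=221 *, l++
l=2 r=14: min(16,20)*12=192 best=221, l++
l=3 r=14: min(18,20)*11=198 best=221, l++
l=4 r=14: min(8,20)*10=80 best=221, l++
l=5 r=14: min(15,20)*9=135 best=221, l++
l=6 r=14: min(2,20)*8=16 best=221, l++
l=7 r=14: min(19,20)*7=133 best=221, l++
l=8 r=14: min(7,20)*6=42 best=221, l++
l=9 r=14: min(15,20)*5=75 best=221, l++
l=10 r=14: min(16,20)*4=64 best=221, l++
l=11 r=14: min(10,20)*3=30 best=221, l++
l=12 r=14: min(11,20)*2=22 best=221, l++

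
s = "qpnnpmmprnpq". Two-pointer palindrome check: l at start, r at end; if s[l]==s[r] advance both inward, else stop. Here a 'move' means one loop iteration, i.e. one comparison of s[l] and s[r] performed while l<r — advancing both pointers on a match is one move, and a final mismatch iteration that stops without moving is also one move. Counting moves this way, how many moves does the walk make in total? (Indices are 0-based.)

[0,11] 'q'=='q' → l++,r--
[1,10] 'p'=='p' → l++,r--
[2,9] 'n'=='n' → l++,r--
[3,8] 'n'!='r' → stop

4 moves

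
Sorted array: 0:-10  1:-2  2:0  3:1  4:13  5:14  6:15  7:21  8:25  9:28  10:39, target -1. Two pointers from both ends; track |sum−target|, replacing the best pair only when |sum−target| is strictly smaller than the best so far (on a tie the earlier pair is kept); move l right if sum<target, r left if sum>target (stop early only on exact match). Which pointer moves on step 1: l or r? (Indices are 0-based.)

[0,10] -10+39=29 d=30 * → r--

r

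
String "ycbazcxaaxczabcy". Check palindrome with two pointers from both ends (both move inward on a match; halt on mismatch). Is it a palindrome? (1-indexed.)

l=1 r=16: 'y'=='y', l++,r--
l=2 r=15: 'c'=='c', l++,r--
l=3 r=14: 'b'=='b', l++,r--
l=4 r=13: 'a'=='a', l++,r--
l=5 r=12: 'z'=='z', l++,r--
l=6 r=11: 'c'=='c', l++,r--
l=7 r=10: 'x'=='x', l++,r--
l=8 r=9: 'a'=='a', l++,r--

palindrome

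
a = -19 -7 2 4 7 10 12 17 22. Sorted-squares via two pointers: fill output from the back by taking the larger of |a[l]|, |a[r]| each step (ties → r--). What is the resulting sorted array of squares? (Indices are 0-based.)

[4, 16, 49, 49, 100, 144, 289, 361, 484]

l=0 r=8: |-19|<=|22| out[8]=484, r--
l=0 r=7: |-19|>|17| out[7]=361, l++
l=1 r=7: |-7|<=|17| out[6]=289, r--
l=1 r=6: |-7|<=|12| out[5]=144, r--
l=1 r=5: |-7|<=|10| out[4]=100, r--
l=1 r=4: |-7|<=|7| out[3]=49, r--
l=1 r=3: |-7|>|4| out[2]=49, l++
l=2 r=3: |2|<=|4| out[1]=16, r--
l=2 r=2: |2|<=|2| out[0]=4, r--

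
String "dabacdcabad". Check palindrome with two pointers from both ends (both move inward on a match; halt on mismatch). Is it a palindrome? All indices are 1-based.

palindrome

l=1 r=11: 'd'=='d', l++,r--
l=2 r=10: 'a'=='a', l++,r--
l=3 r=9: 'b'=='b', l++,r--
l=4 r=8: 'a'=='a', l++,r--
l=5 r=7: 'c'=='c', l++,r--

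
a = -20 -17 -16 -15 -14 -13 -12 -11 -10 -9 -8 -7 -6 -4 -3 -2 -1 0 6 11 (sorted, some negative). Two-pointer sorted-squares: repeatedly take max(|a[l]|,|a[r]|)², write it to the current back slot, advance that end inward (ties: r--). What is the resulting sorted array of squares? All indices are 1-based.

[0, 1, 4, 9, 16, 36, 36, 49, 64, 81, 100, 121, 121, 144, 169, 196, 225, 256, 289, 400]

l=1 r=20: |-20|>|11| out[20]=400, l++
l=2 r=20: |-17|>|11| out[19]=289, l++
l=3 r=20: |-16|>|11| out[18]=256, l++
l=4 r=20: |-15|>|11| out[17]=225, l++
l=5 r=20: |-14|>|11| out[16]=196, l++
l=6 r=20: |-13|>|11| out[15]=169, l++
l=7 r=20: |-12|>|11| out[14]=144, l++
l=8 r=20: |-11|<=|11| out[13]=121, r--
l=8 r=19: |-11|>|6| out[12]=121, l++
l=9 r=19: |-10|>|6| out[11]=100, l++
l=10 r=19: |-9|>|6| out[10]=81, l++
l=11 r=19: |-8|>|6| out[9]=64, l++
l=12 r=19: |-7|>|6| out[8]=49, l++
l=13 r=19: |-6|<=|6| out[7]=36, r--
l=13 r=18: |-6|>|0| out[6]=36, l++
l=14 r=18: |-4|>|0| out[5]=16, l++
l=15 r=18: |-3|>|0| out[4]=9, l++
l=16 r=18: |-2|>|0| out[3]=4, l++
l=17 r=18: |-1|>|0| out[2]=1, l++
l=18 r=18: |0|<=|0| out[1]=0, r--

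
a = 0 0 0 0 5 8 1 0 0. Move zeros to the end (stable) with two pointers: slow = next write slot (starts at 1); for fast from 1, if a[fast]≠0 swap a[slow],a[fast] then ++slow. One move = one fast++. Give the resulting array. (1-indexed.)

[5, 8, 1, 0, 0, 0, 0, 0, 0]

slow=1 fast=1: a[fast]=0, fast++
slow=1 fast=2: a[fast]=0, fast++
slow=1 fast=3: a[fast]=0, fast++
slow=1 fast=4: a[fast]=0, fast++
slow=1 fast=5: a[fast]=5≠0 swap→a[1]=5, slow++,fast++
slow=2 fast=6: a[fast]=8≠0 swap→a[2]=8, slow++,fast++
slow=3 fast=7: a[fast]=1≠0 swap→a[3]=1, slow++,fast++
slow=4 fast=8: a[fast]=0, fast++
slow=4 fast=9: a[fast]=0, fast++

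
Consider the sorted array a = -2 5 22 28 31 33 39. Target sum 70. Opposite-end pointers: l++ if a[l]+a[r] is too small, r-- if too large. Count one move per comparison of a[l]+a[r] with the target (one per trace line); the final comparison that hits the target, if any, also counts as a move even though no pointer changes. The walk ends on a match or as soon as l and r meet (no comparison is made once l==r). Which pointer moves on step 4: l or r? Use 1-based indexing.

l

[1,7] -2+39=37 <70 → l++
[2,7] 5+39=44 <70 → l++
[3,7] 22+39=61 <70 → l++
[4,7] 28+39=67 <70 → l++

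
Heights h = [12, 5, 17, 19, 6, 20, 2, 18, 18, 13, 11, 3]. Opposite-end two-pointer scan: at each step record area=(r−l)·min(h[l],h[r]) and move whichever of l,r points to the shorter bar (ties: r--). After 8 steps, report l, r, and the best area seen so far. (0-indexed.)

l=0 r=11: min(12,3)*11=33 best=33 *, r--
l=0 r=10: min(12,11)*10=110 best=110 *, r--
l=0 r=9: min(12,13)*9=108 best=110, l++
l=1 r=9: min(5,13)*8=40 best=110, l++
l=2 r=9: min(17,13)*7=91 best=110, r--
l=2 r=8: min(17,18)*6=102 best=110, l++
l=3 r=8: min(19,18)*5=90 best=110, r--
l=3 r=7: min(19,18)*4=72 best=110, r--

l=3, r=6, best area=110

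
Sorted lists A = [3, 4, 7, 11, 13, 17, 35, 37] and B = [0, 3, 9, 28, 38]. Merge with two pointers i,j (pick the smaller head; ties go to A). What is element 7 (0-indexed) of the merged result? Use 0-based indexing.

merged[7] = 13

[i=0,j=0] A[i]=3>B[j]=0 take 0 → j++
[i=0,j=1] A[i]=3<=B[j]=3 take 3 → i++
[i=1,j=1] A[i]=4>B[j]=3 take 3 → j++
[i=1,j=2] A[i]=4<=B[j]=9 take 4 → i++
[i=2,j=2] A[i]=7<=B[j]=9 take 7 → i++
[i=3,j=2] A[i]=11>B[j]=9 take 9 → j++
[i=3,j=3] A[i]=11<=B[j]=28 take 11 → i++
[i=4,j=3] A[i]=13<=B[j]=28 take 13 → i++
[i=5,j=3] A[i]=17<=B[j]=28 take 17 → i++
[i=6,j=3] A[i]=35>B[j]=28 take 28 → j++
[i=6,j=4] A[i]=35<=B[j]=38 take 35 → i++
[i=7,j=4] A[i]=37<=B[j]=38 take 37 → i++
[i=8,j=4] A done, take B[j]=38 → j++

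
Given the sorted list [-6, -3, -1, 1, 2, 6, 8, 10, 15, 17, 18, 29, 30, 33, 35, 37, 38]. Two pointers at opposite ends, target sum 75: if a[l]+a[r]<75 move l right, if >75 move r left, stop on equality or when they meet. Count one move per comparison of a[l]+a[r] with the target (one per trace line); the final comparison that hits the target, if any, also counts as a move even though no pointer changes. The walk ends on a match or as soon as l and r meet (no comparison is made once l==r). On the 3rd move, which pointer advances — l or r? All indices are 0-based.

[0,16] -6+38=32 <75 → l++
[1,16] -3+38=35 <75 → l++
[2,16] -1+38=37 <75 → l++

l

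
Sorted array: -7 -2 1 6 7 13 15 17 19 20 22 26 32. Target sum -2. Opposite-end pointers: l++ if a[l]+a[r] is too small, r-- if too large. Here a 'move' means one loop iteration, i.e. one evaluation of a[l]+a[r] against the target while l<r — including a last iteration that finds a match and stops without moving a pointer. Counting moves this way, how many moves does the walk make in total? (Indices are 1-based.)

[1,13] -7+32=25 >-2 → r--
[1,12] -7+26=19 >-2 → r--
[1,11] -7+22=15 >-2 → r--
[1,10] -7+20=13 >-2 → r--
[1,9] -7+19=12 >-2 → r--
[1,8] -7+17=10 >-2 → r--
[1,7] -7+15=8 >-2 → r--
[1,6] -7+13=6 >-2 → r--
[1,5] -7+7=0 >-2 → r--
[1,4] -7+6=-1 >-2 → r--
[1,3] -7+1=-6 <-2 → l++
[2,3] -2+1=-1 >-2 → r--

12 moves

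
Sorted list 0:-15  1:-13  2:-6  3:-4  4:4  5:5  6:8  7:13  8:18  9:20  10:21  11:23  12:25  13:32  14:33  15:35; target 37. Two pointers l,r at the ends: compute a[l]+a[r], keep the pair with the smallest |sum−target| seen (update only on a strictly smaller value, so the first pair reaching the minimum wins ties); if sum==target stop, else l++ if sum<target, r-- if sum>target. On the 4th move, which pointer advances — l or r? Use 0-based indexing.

l

[0,15] -15+35=20 d=17 * → l++
[1,15] -13+35=22 d=15 * → l++
[2,15] -6+35=29 d=8 * → l++
[3,15] -4+35=31 d=6 * → l++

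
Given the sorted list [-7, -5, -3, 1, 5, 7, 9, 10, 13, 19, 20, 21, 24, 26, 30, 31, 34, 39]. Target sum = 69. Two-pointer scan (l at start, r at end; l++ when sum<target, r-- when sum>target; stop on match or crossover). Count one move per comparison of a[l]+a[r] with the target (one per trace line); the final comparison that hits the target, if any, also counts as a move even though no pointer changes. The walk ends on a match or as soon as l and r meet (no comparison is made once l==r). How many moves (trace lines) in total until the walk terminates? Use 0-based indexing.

15 moves

l=0 r=17: -7+39=32 <69, l++
l=1 r=17: -5+39=34 <69, l++
l=2 r=17: -3+39=36 <69, l++
l=3 r=17: 1+39=40 <69, l++
l=4 r=17: 5+39=44 <69, l++
l=5 r=17: 7+39=46 <69, l++
l=6 r=17: 9+39=48 <69, l++
l=7 r=17: 10+39=49 <69, l++
l=8 r=17: 13+39=52 <69, l++
l=9 r=17: 19+39=58 <69, l++
l=10 r=17: 20+39=59 <69, l++
l=11 r=17: 21+39=60 <69, l++
l=12 r=17: 24+39=63 <69, l++
l=13 r=17: 26+39=65 <69, l++
l=14 r=17: 30+39=69, found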